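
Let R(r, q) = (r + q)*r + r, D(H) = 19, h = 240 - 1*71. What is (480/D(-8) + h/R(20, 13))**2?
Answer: 108643411321/166926400 ≈ 650.85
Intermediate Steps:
h = 169 (h = 240 - 71 = 169)
R(r, q) = r + r*(q + r) (R(r, q) = (q + r)*r + r = r*(q + r) + r = r + r*(q + r))
(480/D(-8) + h/R(20, 13))**2 = (480/19 + 169/((20*(1 + 13 + 20))))**2 = (480*(1/19) + 169/((20*34)))**2 = (480/19 + 169/680)**2 = (329611/12920)**2 = 108643411321/166926400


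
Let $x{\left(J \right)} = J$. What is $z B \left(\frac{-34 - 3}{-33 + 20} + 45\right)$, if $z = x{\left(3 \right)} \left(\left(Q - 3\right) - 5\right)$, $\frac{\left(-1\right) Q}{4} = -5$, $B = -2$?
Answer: $- \frac{44784}{13} \approx -3444.9$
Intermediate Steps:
$Q = 20$ ($Q = \left(-4\right) \left(-5\right) = 20$)
$z = 36$ ($z = 3 \left(\left(20 - 3\right) - 5\right) = 3 \left(17 - 5\right) = 3 \cdot 12 = 36$)
$z B \left(\frac{-34 - 3}{-33 + 20} + 45\right) = 36 \left(- 2 \left(\frac{-34 - 3}{-33 + 20} + 45\right)\right) = 36 \left(- 2 \left(- \frac{37}{-13} + 45\right)\right) = 36 \left(- 2 \left(\left(-37\right) \left(- \frac{1}{13}\right) + 45\right)\right) = 36 \left(- 2 \left(\frac{37}{13} + 45\right)\right) = 36 \left(\left(-2\right) \frac{622}{13}\right) = 36 \left(- \frac{1244}{13}\right) = - \frac{44784}{13}$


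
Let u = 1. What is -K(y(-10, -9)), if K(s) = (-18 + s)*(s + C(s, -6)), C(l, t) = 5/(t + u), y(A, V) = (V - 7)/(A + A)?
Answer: -86/25 ≈ -3.4400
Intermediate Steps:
y(A, V) = (-7 + V)/(2*A) (y(A, V) = (-7 + V)/((2*A)) = (-7 + V)*(1/(2*A)) = (-7 + V)/(2*A))
C(l, t) = 5/(1 + t) (C(l, t) = 5/(t + 1) = 5/(1 + t))
K(s) = (-1 + s)*(-18 + s) (K(s) = (-18 + s)*(s + 5/(1 - 6)) = (-18 + s)*(s + 5/(-5)) = (-18 + s)*(s + 5*(-1/5)) = (-18 + s)*(s - 1) = (-18 + s)*(-1 + s) = (-1 + s)*(-18 + s))
-K(y(-10, -9)) = -(18 + ((1/2)*(-7 - 9)/(-10))**2 - 19*(-7 - 9)/(2*(-10))) = -(18 + ((1/2)*(-1/10)*(-16))**2 - 19*(-1)*(-16)/(2*10)) = -(18 + (4/5)**2 - 19*4/5) = -(18 + 16/25 - 76/5) = -1*86/25 = -86/25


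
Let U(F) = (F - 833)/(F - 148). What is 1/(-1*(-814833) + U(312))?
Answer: 164/133632091 ≈ 1.2273e-6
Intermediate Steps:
U(F) = (-833 + F)/(-148 + F)
1/(-1*(-814833) + U(312)) = 1/(-1*(-814833) + (-833 + 312)/(-148 + 312)) = 1/(814833 - 521/164) = 1/(133632091/164) = 164/133632091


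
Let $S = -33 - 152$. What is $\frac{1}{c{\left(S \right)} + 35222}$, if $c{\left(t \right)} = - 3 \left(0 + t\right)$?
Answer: $\frac{1}{35777} \approx 2.7951 \cdot 10^{-5}$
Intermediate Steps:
$S = -185$ ($S = -33 - 152 = -185$)
$c{\left(t \right)} = - 3 t$
$\frac{1}{c{\left(S \right)} + 35222} = \frac{1}{\left(-3\right) \left(-185\right) + 35222} = \frac{1}{555 + 35222} = \frac{1}{35777}$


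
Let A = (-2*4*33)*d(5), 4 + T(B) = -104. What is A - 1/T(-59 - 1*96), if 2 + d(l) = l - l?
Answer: 57025/108 ≈ 528.01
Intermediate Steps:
T(B) = -108 (T(B) = -4 - 104 = -108)
d(l) = -2 (d(l) = -2 + (l - l) = -2 + 0 = -2)
A = 528 (A = (-2*4*33)*(-2) = -8*33*(-2) = -264*(-2) = 528)
A - 1/T(-59 - 1*96) = 528 - 1/(-108) = 528 - 1*(-1/108) = 528 + 1/108 = 57025/108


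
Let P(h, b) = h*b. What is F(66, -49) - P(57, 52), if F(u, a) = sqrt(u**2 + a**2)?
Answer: -2964 + sqrt(6757) ≈ -2881.8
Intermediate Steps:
P(h, b) = b*h
F(u, a) = sqrt(a**2 + u**2)
F(66, -49) - P(57, 52) = sqrt((-49)**2 + 66**2) - 52*57 = sqrt(2401 + 4356) - 1*2964 = sqrt(6757) - 2964 = -2964 + sqrt(6757)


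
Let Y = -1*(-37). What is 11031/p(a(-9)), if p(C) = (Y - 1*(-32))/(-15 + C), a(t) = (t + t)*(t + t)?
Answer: 1136193/23 ≈ 49400.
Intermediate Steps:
Y = 37
a(t) = 4*t**2 (a(t) = (2*t)*(2*t) = 4*t**2)
p(C) = 69/(-15 + C) (p(C) = (37 - 1*(-32))/(-15 + C) = (37 + 32)/(-15 + C) = 69/(-15 + C))
11031/p(a(-9)) = 11031/((69/(-15 + 4*(-9)**2))) = 11031/((69/(-15 + 4*81))) = 11031/((69/(-15 + 324))) = 11031/((69/309)) = 11031/((69*(1/309))) = 11031/(23/103) = 11031*(103/23) = 1136193/23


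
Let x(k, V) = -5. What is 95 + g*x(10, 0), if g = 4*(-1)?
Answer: 115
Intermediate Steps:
g = -4
95 + g*x(10, 0) = 95 - 4*(-5) = 95 + 20 = 115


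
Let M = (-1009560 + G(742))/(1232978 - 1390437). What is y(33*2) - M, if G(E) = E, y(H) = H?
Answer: 9383476/157459 ≈ 59.593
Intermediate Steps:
M = 1008818/157459 (M = (-1009560 + 742)/(1232978 - 1390437) = -1008818/(-157459) = -1008818*(-1/157459) = 1008818/157459 ≈ 6.4069)
y(33*2) - M = 33*2 - 1*1008818/157459 = 66 - 1008818/157459 = 9383476/157459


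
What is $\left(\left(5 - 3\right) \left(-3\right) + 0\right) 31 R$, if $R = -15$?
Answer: $2790$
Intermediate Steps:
$\left(\left(5 - 3\right) \left(-3\right) + 0\right) 31 R = \left(\left(5 - 3\right) \left(-3\right) + 0\right) 31 \left(-15\right) = \left(2 \left(-3\right) + 0\right) 31 \left(-15\right) = \left(-6 + 0\right) 31 \left(-15\right) = \left(-6\right) 31 \left(-15\right) = \left(-186\right) \left(-15\right) = 2790$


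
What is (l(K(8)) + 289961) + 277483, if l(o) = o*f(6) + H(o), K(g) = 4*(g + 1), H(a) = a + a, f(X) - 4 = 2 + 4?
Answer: 567876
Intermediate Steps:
f(X) = 10 (f(X) = 4 + (2 + 4) = 4 + 6 = 10)
H(a) = 2*a
K(g) = 4 + 4*g (K(g) = 4*(1 + g) = 4 + 4*g)
l(o) = 12*o (l(o) = o*10 + 2*o = 10*o + 2*o = 12*o)
(l(K(8)) + 289961) + 277483 = (12*(4 + 4*8) + 289961) + 277483 = (12*(4 + 32) + 289961) + 277483 = (12*36 + 289961) + 277483 = (432 + 289961) + 277483 = 290393 + 277483 = 567876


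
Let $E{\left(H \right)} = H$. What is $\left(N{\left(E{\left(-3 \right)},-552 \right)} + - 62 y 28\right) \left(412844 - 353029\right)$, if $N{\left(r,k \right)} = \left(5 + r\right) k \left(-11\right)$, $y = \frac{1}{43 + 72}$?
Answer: $\frac{16686279512}{23} \approx 7.2549 \cdot 10^{8}$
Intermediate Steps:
$y = \frac{1}{115} \approx 0.0086956$
$N{\left(r,k \right)} = - 11 k \left(5 + r\right)$ ($N{\left(r,k \right)} = k \left(5 + r\right) \left(-11\right) = - 11 k \left(5 + r\right)$)
$\left(N{\left(E{\left(-3 \right)},-552 \right)} + - 62 y 28\right) \left(412844 - 353029\right) = \left(\left(-11\right) \left(-552\right) \left(5 - 3\right) + \left(-62\right) \frac{1}{115} \cdot 28\right) \left(412844 - 353029\right) = \left(\left(-11\right) \left(-552\right) 2 - \frac{1736}{115}\right) 59815 = \left(12144 - \frac{1736}{115}\right) 59815 = \frac{1394824}{115} \cdot 59815 = \frac{16686279512}{23}$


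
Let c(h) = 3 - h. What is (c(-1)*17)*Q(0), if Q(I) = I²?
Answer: 0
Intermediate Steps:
(c(-1)*17)*Q(0) = ((3 - 1*(-1))*17)*0² = ((3 + 1)*17)*0 = (4*17)*0 = 68*0 = 0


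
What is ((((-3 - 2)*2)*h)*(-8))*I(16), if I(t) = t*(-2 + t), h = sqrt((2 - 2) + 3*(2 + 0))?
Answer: 17920*sqrt(6) ≈ 43895.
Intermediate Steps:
h = sqrt(6) (h = sqrt(0 + 3*2) = sqrt(0 + 6) = sqrt(6) ≈ 2.4495)
((((-3 - 2)*2)*h)*(-8))*I(16) = ((((-3 - 2)*2)*sqrt(6))*(-8))*(16*(-2 + 16)) = (((-5*2)*sqrt(6))*(-8))*(16*14) = (-10*sqrt(6)*(-8))*224 = (80*sqrt(6))*224 = 17920*sqrt(6)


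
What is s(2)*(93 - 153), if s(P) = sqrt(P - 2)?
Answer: 0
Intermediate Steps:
s(P) = sqrt(-2 + P)
s(2)*(93 - 153) = sqrt(-2 + 2)*(93 - 153) = sqrt(0)*(-60) = 0*(-60) = 0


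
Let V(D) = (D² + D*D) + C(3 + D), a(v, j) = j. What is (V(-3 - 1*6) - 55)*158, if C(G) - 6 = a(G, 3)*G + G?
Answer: 14062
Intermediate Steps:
C(G) = 6 + 4*G (C(G) = 6 + (3*G + G) = 6 + 4*G)
V(D) = 18 + 2*D² + 4*D (V(D) = (D² + D*D) + (6 + 4*(3 + D)) = (D² + D²) + (6 + (12 + 4*D)) = 2*D² + (18 + 4*D) = 18 + 2*D² + 4*D)
(V(-3 - 1*6) - 55)*158 = ((18 + 2*(-3 - 1*6)² + 4*(-3 - 1*6)) - 55)*158 = ((18 + 2*(-3 - 6)² + 4*(-3 - 6)) - 55)*158 = ((18 + 2*(-9)² + 4*(-9)) - 55)*158 = ((18 + 2*81 - 36) - 55)*158 = ((18 + 162 - 36) - 55)*158 = (144 - 55)*158 = 89*158 = 14062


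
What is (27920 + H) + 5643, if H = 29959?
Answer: 63522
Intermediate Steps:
(27920 + H) + 5643 = (27920 + 29959) + 5643 = 57879 + 5643 = 63522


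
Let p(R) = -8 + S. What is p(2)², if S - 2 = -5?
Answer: 121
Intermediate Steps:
S = -3 (S = 2 - 5 = -3)
p(R) = -11 (p(R) = -8 - 3 = -11)
p(2)² = (-11)² = 121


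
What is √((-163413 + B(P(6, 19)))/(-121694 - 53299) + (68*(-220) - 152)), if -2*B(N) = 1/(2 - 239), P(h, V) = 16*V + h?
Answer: I*√11551825887556153654/27648894 ≈ 122.93*I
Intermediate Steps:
P(h, V) = h + 16*V
B(N) = 1/474 (B(N) = -1/(2*(2 - 239)) = -½/(-237) = -½*(-1/237) = 1/474)
√((-163413 + B(P(6, 19)))/(-121694 - 53299) + (68*(-220) - 152)) = √((-163413 + 1/474)/(-121694 - 53299) + (68*(-220) - 152)) = √(-77457761/474/(-174993) + (-14960 - 152)) = √(-77457761/474*(-1/174993) - 15112) = √(77457761/82946682 - 15112) = √(-1253412800623/82946682) = I*√11551825887556153654/27648894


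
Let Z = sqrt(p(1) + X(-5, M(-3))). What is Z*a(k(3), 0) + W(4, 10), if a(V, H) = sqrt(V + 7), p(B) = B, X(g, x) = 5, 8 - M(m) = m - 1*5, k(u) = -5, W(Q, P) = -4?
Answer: -4 + 2*sqrt(3) ≈ -0.53590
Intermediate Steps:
M(m) = 13 - m (M(m) = 8 - (m - 1*5) = 8 - (m - 5) = 8 - (-5 + m) = 8 + (5 - m) = 13 - m)
a(V, H) = sqrt(7 + V)
Z = sqrt(6) (Z = sqrt(1 + 5) = sqrt(6) ≈ 2.4495)
Z*a(k(3), 0) + W(4, 10) = sqrt(6)*sqrt(7 - 5) - 4 = sqrt(6)*sqrt(2) - 4 = 2*sqrt(3) - 4 = -4 + 2*sqrt(3)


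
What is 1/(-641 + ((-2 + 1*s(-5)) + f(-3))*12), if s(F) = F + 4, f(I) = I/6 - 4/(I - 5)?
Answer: -1/677 ≈ -0.0014771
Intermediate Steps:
f(I) = -4/(-5 + I) + I/6 (f(I) = I*(⅙) - 4/(-5 + I) = I/6 - 4/(-5 + I) = -4/(-5 + I) + I/6)
s(F) = 4 + F
1/(-641 + ((-2 + 1*s(-5)) + f(-3))*12) = 1/(-641 + ((-2 + 1*(4 - 5)) + (-24 + (-3)² - 5*(-3))/(6*(-5 - 3)))*12) = 1/(-641 + ((-2 + 1*(-1)) + (⅙)*(-24 + 9 + 15)/(-8))*12) = 1/(-641 + ((-2 - 1) + (⅙)*(-⅛)*0)*12) = 1/(-641 + (-3 + 0)*12) = 1/(-641 - 3*12) = 1/(-641 - 36) = 1/(-677) = -1/677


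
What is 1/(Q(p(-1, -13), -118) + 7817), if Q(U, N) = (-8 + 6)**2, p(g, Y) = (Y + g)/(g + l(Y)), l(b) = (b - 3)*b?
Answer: 1/7821 ≈ 0.00012786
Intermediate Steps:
l(b) = b*(-3 + b) (l(b) = (-3 + b)*b = b*(-3 + b))
p(g, Y) = (Y + g)/(g + Y*(-3 + Y))
Q(U, N) = 4 (Q(U, N) = (-2)**2 = 4)
1/(Q(p(-1, -13), -118) + 7817) = 1/(4 + 7817) = 1/7821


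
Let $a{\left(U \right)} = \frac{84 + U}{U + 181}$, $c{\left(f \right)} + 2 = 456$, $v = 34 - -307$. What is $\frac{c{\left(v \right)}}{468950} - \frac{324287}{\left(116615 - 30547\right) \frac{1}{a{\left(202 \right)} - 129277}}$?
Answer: $\frac{3764814782843669613}{7729244216900} \approx 4.8709 \cdot 10^{5}$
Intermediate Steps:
$v = 341$ ($v = 34 + 307 = 341$)
$c{\left(f \right)} = 454$ ($c{\left(f \right)} = -2 + 456 = 454$)
$a{\left(U \right)} = \frac{84 + U}{181 + U}$
$\frac{c{\left(v \right)}}{468950} - \frac{324287}{\left(116615 - 30547\right) \frac{1}{a{\left(202 \right)} - 129277}} = \frac{454}{468950} - \frac{324287}{\left(116615 - 30547\right) \frac{1}{\frac{84 + 202}{181 + 202} - 129277}} = 454 \cdot \frac{1}{468950} - \frac{324287}{86068 \frac{1}{\frac{1}{383} \cdot 286 - 129277}} = \frac{227}{234475} - \frac{324287}{86068 \frac{1}{\frac{1}{383} \cdot 286 - 129277}} = \frac{227}{234475} - \frac{324287}{86068 \frac{1}{\frac{286}{383} - 129277}} = \frac{227}{234475} - \frac{324287}{86068 \frac{1}{- \frac{49512805}{383}}} = \frac{227}{234475} - \frac{324287}{86068 \left(- \frac{383}{49512805}\right)} = \frac{227}{234475} - \frac{324287}{- \frac{32964044}{49512805}} = \frac{227}{234475} - - \frac{16056358995035}{32964044} = \frac{227}{234475} + \frac{16056358995035}{32964044} = \frac{3764814782843669613}{7729244216900}$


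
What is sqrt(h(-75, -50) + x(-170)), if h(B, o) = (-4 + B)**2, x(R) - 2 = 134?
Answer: sqrt(6377) ≈ 79.856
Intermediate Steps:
x(R) = 136 (x(R) = 2 + 134 = 136)
sqrt(h(-75, -50) + x(-170)) = sqrt((-4 - 75)**2 + 136) = sqrt((-79)**2 + 136) = sqrt(6241 + 136) = sqrt(6377)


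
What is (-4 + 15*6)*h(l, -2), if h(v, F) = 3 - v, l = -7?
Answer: 860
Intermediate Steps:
(-4 + 15*6)*h(l, -2) = (-4 + 15*6)*(3 - 1*(-7)) = (-4 + 90)*(3 + 7) = 86*10 = 860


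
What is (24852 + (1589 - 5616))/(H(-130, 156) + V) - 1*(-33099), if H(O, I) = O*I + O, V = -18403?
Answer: 1284650662/38813 ≈ 33098.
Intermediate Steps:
H(O, I) = O + I*O (H(O, I) = I*O + O = O + I*O)
(24852 + (1589 - 5616))/(H(-130, 156) + V) - 1*(-33099) = (24852 + (1589 - 5616))/(-130*(1 + 156) - 18403) - 1*(-33099) = (24852 - 4027)/(-130*157 - 18403) + 33099 = 20825/(-20410 - 18403) + 33099 = 20825/(-38813) + 33099 = 20825*(-1/38813) + 33099 = -20825/38813 + 33099 = 1284650662/38813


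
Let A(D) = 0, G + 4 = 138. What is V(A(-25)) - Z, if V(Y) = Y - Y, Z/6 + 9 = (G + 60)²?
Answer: -225762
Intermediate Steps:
G = 134 (G = -4 + 138 = 134)
Z = 225762 (Z = -54 + 6*(134 + 60)² = -54 + 6*194² = -54 + 6*37636 = -54 + 225816 = 225762)
V(Y) = 0
V(A(-25)) - Z = 0 - 1*225762 = 0 - 225762 = -225762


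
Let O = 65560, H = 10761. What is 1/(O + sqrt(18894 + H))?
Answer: 13112/859616789 - 3*sqrt(3295)/4298083945 ≈ 1.5213e-5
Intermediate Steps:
1/(O + sqrt(18894 + H)) = 1/(65560 + sqrt(18894 + 10761)) = 1/(65560 + sqrt(29655)) = 1/(65560 + 3*sqrt(3295))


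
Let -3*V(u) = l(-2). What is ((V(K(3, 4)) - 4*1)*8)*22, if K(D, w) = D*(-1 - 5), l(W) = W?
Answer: -1760/3 ≈ -586.67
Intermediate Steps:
K(D, w) = -6*D (K(D, w) = D*(-6) = -6*D)
V(u) = 2/3 (V(u) = -1/3*(-2) = 2/3)
((V(K(3, 4)) - 4*1)*8)*22 = ((2/3 - 4*1)*8)*22 = ((2/3 - 4)*8)*22 = -10/3*8*22 = -80/3*22 = -1760/3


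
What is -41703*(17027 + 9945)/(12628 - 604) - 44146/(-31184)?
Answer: -730742659055/7811592 ≈ -93546.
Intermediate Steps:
-41703*(17027 + 9945)/(12628 - 604) - 44146/(-31184) = -41703/(12024/26972) - 44146*(-1/31184) = -41703/(12024*(1/26972)) + 22073/15592 = -41703/3006/6743 + 22073/15592 = -41703*6743/3006 + 22073/15592 = -93734443/1002 + 22073/15592 = -730742659055/7811592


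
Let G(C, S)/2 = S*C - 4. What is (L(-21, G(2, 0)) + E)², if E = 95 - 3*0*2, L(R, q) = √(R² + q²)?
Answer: (95 + √505)² ≈ 13800.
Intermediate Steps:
G(C, S) = -8 + 2*C*S (G(C, S) = 2*(S*C - 4) = 2*(C*S - 4) = 2*(-4 + C*S) = -8 + 2*C*S)
E = 95 (E = 95 + 0*2 = 95 + 0 = 95)
(L(-21, G(2, 0)) + E)² = (√((-21)² + (-8 + 2*2*0)²) + 95)² = (√(441 + (-8 + 0)²) + 95)² = (√(441 + (-8)²) + 95)² = (√(441 + 64) + 95)² = (√505 + 95)² = (95 + √505)²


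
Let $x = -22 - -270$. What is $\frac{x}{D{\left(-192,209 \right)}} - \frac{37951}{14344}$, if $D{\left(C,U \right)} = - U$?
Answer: $- \frac{94951}{24776} \approx -3.8324$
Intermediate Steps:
$x = 248$ ($x = -22 + 270 = 248$)
$\frac{x}{D{\left(-192,209 \right)}} - \frac{37951}{14344} = \frac{248}{\left(-1\right) 209} - \frac{37951}{14344} = \frac{248}{-209} - \frac{37951}{14344} = 248 \left(- \frac{1}{209}\right) - \frac{37951}{14344} = - \frac{248}{209} - \frac{37951}{14344} = - \frac{94951}{24776}$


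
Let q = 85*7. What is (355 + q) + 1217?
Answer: 2167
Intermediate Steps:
q = 595
(355 + q) + 1217 = (355 + 595) + 1217 = 950 + 1217 = 2167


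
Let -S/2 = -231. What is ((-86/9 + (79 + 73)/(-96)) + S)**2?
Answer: 263445361/1296 ≈ 2.0328e+5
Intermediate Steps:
S = 462 (S = -2*(-231) = 462)
((-86/9 + (79 + 73)/(-96)) + S)**2 = ((-86/9 + (79 + 73)/(-96)) + 462)**2 = ((-86*1/9 + 152*(-1/96)) + 462)**2 = ((-86/9 - 19/12) + 462)**2 = (-401/36 + 462)**2 = (16231/36)**2 = 263445361/1296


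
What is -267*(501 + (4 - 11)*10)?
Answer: -115077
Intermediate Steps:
-267*(501 + (4 - 11)*10) = -267*(501 - 7*10) = -267*(501 - 70) = -267*431 = -115077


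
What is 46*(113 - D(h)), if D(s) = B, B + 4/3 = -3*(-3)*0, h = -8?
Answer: 15778/3 ≈ 5259.3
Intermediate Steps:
B = -4/3 (B = -4/3 - 3*(-3)*0 = -4/3 + 9*0 = -4/3 + 0 = -4/3 ≈ -1.3333)
D(s) = -4/3
46*(113 - D(h)) = 46*(113 - 1*(-4/3)) = 46*(113 + 4/3) = 46*(343/3) = 15778/3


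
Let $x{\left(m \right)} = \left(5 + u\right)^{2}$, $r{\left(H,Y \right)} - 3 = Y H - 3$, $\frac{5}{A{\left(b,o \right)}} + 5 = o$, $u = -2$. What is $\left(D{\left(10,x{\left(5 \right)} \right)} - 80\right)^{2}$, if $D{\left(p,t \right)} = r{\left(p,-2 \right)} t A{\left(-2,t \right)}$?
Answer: $93025$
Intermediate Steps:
$A{\left(b,o \right)} = \frac{5}{-5 + o}$
$r{\left(H,Y \right)} = H Y$ ($r{\left(H,Y \right)} = 3 + \left(Y H - 3\right) = 3 + \left(H Y - 3\right) = 3 + \left(-3 + H Y\right) = H Y$)
$x{\left(m \right)} = 9$ ($x{\left(m \right)} = \left(5 - 2\right)^{2} = 3^{2} = 9$)
$D{\left(p,t \right)} = - \frac{10 p t}{-5 + t}$ ($D{\left(p,t \right)} = p \left(-2\right) t \frac{5}{-5 + t} = - 2 p t \frac{5}{-5 + t} = - \frac{10 p t}{-5 + t}$)
$\left(D{\left(10,x{\left(5 \right)} \right)} - 80\right)^{2} = \left(\left(-10\right) 10 \cdot 9 \frac{1}{-5 + 9} - 80\right)^{2} = \left(\left(-10\right) 10 \cdot 9 \cdot \frac{1}{4} - 80\right)^{2} = \left(-225 - 80\right)^{2} = \left(-305\right)^{2} = 93025$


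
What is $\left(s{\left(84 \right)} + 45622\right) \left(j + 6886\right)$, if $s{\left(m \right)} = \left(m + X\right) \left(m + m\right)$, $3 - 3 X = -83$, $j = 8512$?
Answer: $993940900$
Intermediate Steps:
$X = \frac{86}{3}$ ($X = 1 - - \frac{83}{3} = 1 + \frac{83}{3} = \frac{86}{3} \approx 28.667$)
$s{\left(m \right)} = 2 m \left(\frac{86}{3} + m\right)$ ($s{\left(m \right)} = \left(m + \frac{86}{3}\right) \left(m + m\right) = \left(\frac{86}{3} + m\right) 2 m = 2 m \left(\frac{86}{3} + m\right)$)
$\left(s{\left(84 \right)} + 45622\right) \left(j + 6886\right) = \left(\frac{2}{3} \cdot 84 \left(86 + 3 \cdot 84\right) + 45622\right) \left(8512 + 6886\right) = \left(\frac{2}{3} \cdot 84 \left(86 + 252\right) + 45622\right) 15398 = \left(\frac{2}{3} \cdot 84 \cdot 338 + 45622\right) 15398 = \left(18928 + 45622\right) 15398 = 64550 \cdot 15398 = 993940900$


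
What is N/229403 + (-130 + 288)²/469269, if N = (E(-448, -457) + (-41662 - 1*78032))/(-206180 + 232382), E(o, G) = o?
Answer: 2272691921321/42737731413579 ≈ 0.053178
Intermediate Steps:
N = -5461/1191 (N = (-448 + (-41662 - 1*78032))/(-206180 + 232382) = (-448 + (-41662 - 78032))/26202 = (-448 - 119694)*(1/26202) = -120142*1/26202 = -5461/1191 ≈ -4.5852)
N/229403 + (-130 + 288)²/469269 = -5461/1191/229403 + (-130 + 288)²/469269 = -5461/1191*1/229403 + 158²*(1/469269) = -5461/273218973 + 24964*(1/469269) = -5461/273218973 + 24964/469269 = 2272691921321/42737731413579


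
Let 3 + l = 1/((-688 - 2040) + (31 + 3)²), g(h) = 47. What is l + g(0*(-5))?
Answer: 69167/1572 ≈ 43.999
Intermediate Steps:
l = -4717/1572 (l = -3 + 1/((-688 - 2040) + (31 + 3)²) = -3 + 1/(-2728 + 34²) = -3 + 1/(-2728 + 1156) = -3 + 1/(-1572) = -3 - 1/1572 = -4717/1572 ≈ -3.0006)
l + g(0*(-5)) = -4717/1572 + 47 = 69167/1572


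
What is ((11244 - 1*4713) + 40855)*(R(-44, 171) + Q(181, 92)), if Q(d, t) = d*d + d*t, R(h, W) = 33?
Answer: 2343048156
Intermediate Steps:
Q(d, t) = d² + d*t
((11244 - 1*4713) + 40855)*(R(-44, 171) + Q(181, 92)) = ((11244 - 1*4713) + 40855)*(33 + 181*(181 + 92)) = ((11244 - 4713) + 40855)*(33 + 181*273) = (6531 + 40855)*(33 + 49413) = 47386*49446 = 2343048156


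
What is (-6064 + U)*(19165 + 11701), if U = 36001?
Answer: 924035442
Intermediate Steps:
(-6064 + U)*(19165 + 11701) = (-6064 + 36001)*(19165 + 11701) = 29937*30866 = 924035442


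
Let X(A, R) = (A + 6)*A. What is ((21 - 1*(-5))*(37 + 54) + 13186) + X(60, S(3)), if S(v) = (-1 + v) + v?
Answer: 19512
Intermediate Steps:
S(v) = -1 + 2*v
X(A, R) = A*(6 + A) (X(A, R) = (6 + A)*A = A*(6 + A))
((21 - 1*(-5))*(37 + 54) + 13186) + X(60, S(3)) = ((21 - 1*(-5))*(37 + 54) + 13186) + 60*(6 + 60) = ((21 + 5)*91 + 13186) + 60*66 = (26*91 + 13186) + 3960 = (2366 + 13186) + 3960 = 15552 + 3960 = 19512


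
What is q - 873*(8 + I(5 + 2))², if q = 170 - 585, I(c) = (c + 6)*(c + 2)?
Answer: -13641040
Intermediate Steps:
I(c) = (2 + c)*(6 + c) (I(c) = (6 + c)*(2 + c) = (2 + c)*(6 + c))
q = -415
q - 873*(8 + I(5 + 2))² = -415 - 873*(8 + (12 + (5 + 2)² + 8*(5 + 2)))² = -415 - 873*(8 + (12 + 7² + 8*7))² = -415 - 873*(8 + (12 + 49 + 56))² = -415 - 873*(8 + 117)² = -415 - 873*125² = -415 - 873*15625 = -415 - 13640625 = -13641040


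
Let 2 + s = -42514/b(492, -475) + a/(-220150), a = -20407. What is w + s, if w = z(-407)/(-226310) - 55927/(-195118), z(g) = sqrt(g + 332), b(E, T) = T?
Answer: 2561615403727/29148190225 - I*sqrt(3)/45262 ≈ 87.882 - 3.8267e-5*I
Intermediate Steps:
z(g) = sqrt(332 + g)
w = 55927/195118 - I*sqrt(3)/45262 (w = sqrt(332 - 407)/(-226310) - 55927/(-195118) = sqrt(-75)*(-1/226310) - 55927*(-1/195118) = (5*I*sqrt(3))*(-1/226310) + 55927/195118 = -I*sqrt(3)/45262 + 55927/195118 = 55927/195118 - I*sqrt(3)/45262 ≈ 0.28663 - 3.8267e-5*I)
s = 366400317/4182850 (s = -2 + (-42514/(-475) - 20407/(-220150)) = -2 + (-42514*(-1/475) - 20407*(-1/220150)) = -2 + (42514/475 + 20407/220150) = -2 + 374766017/4182850 = 366400317/4182850 ≈ 87.596)
w + s = (55927/195118 - I*sqrt(3)/45262) + 366400317/4182850 = 2561615403727/29148190225 - I*sqrt(3)/45262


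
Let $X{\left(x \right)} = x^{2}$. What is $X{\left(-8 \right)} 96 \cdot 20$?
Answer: $122880$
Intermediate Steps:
$X{\left(-8 \right)} 96 \cdot 20 = \left(-8\right)^{2} \cdot 96 \cdot 20 = 64 \cdot 96 \cdot 20 = 6144 \cdot 20 = 122880$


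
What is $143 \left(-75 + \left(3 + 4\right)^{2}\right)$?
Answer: $-3718$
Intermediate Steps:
$143 \left(-75 + \left(3 + 4\right)^{2}\right) = 143 \left(-75 + 7^{2}\right) = 143 \left(-75 + 49\right) = 143 \left(-26\right) = -3718$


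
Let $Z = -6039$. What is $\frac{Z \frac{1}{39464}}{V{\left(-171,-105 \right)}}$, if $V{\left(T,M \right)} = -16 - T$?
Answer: $- \frac{6039}{6116920} \approx -0.00098726$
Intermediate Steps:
$\frac{Z \frac{1}{39464}}{V{\left(-171,-105 \right)}} = \frac{\left(-6039\right) \frac{1}{39464}}{-16 - -171} = \frac{\left(-6039\right) \frac{1}{39464}}{-16 + 171} = - \frac{6039}{39464 \cdot 155} = \left(- \frac{6039}{39464}\right) \frac{1}{155} = - \frac{6039}{6116920}$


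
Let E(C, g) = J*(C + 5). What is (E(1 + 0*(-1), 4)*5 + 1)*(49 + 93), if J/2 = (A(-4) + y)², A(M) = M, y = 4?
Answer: 142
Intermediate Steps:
J = 0 (J = 2*(-4 + 4)² = 2*0² = 2*0 = 0)
E(C, g) = 0 (E(C, g) = 0*(C + 5) = 0*(5 + C) = 0)
(E(1 + 0*(-1), 4)*5 + 1)*(49 + 93) = (0*5 + 1)*(49 + 93) = (0 + 1)*142 = 1*142 = 142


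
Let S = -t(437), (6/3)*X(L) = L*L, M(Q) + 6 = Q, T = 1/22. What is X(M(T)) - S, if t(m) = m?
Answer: 440177/968 ≈ 454.73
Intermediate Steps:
T = 1/22 ≈ 0.045455
M(Q) = -6 + Q
X(L) = L²/2 (X(L) = (L*L)/2 = L²/2)
S = -437 (S = -1*437 = -437)
X(M(T)) - S = (-6 + 1/22)²/2 - 1*(-437) = (-131/22)²/2 + 437 = (½)*(17161/484) + 437 = 17161/968 + 437 = 440177/968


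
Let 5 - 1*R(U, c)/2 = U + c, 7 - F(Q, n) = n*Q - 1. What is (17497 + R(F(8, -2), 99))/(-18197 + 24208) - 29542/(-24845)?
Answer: 606426507/149343295 ≈ 4.0606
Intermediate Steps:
F(Q, n) = 8 - Q*n (F(Q, n) = 7 - (n*Q - 1) = 7 - (Q*n - 1) = 7 - (-1 + Q*n) = 7 + (1 - Q*n) = 8 - Q*n)
R(U, c) = 10 - 2*U - 2*c (R(U, c) = 10 - 2*(U + c) = 10 + (-2*U - 2*c) = 10 - 2*U - 2*c)
(17497 + R(F(8, -2), 99))/(-18197 + 24208) - 29542/(-24845) = (17497 + (10 - 2*(8 - 1*8*(-2)) - 2*99))/(-18197 + 24208) - 29542/(-24845) = (17497 + (10 - 2*(8 + 16) - 198))/6011 - 29542*(-1)/24845 = (17497 + (10 - 2*24 - 198))*(1/6011) - 1*(-29542/24845) = (17497 + (10 - 48 - 198))*(1/6011) + 29542/24845 = (17497 - 236)*(1/6011) + 29542/24845 = 17261*(1/6011) + 29542/24845 = 17261/6011 + 29542/24845 = 606426507/149343295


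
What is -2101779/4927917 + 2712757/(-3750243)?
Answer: -7083474439822/6160295411277 ≈ -1.1499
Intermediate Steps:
-2101779/4927917 + 2712757/(-3750243) = -2101779*1/4927917 + 2712757*(-1/3750243) = -700593/1642639 - 2712757/3750243 = -7083474439822/6160295411277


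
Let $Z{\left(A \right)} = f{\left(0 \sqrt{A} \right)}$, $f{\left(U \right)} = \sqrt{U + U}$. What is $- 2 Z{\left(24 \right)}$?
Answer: $0$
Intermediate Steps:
$f{\left(U \right)} = \sqrt{2} \sqrt{U}$ ($f{\left(U \right)} = \sqrt{2 U} = \sqrt{2} \sqrt{U}$)
$Z{\left(A \right)} = 0$ ($Z{\left(A \right)} = \sqrt{2} \sqrt{0 \sqrt{A}} = \sqrt{2} \sqrt{0} = \sqrt{2} \cdot 0 = 0$)
$- 2 Z{\left(24 \right)} = \left(-2\right) 0 = 0$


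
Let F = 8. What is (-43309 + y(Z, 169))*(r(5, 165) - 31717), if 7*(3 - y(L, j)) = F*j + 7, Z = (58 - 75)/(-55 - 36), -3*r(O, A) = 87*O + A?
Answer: 9718758417/7 ≈ 1.3884e+9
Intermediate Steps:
r(O, A) = -29*O - A/3 (r(O, A) = -(87*O + A)/3 = -(A + 87*O)/3 = -29*O - A/3)
Z = 17/91 (Z = -17/(-91) = -17*(-1/91) = 17/91 ≈ 0.18681)
y(L, j) = 2 - 8*j/7 (y(L, j) = 3 - (8*j + 7)/7 = 3 - (7 + 8*j)/7 = 3 + (-1 - 8*j/7) = 2 - 8*j/7)
(-43309 + y(Z, 169))*(r(5, 165) - 31717) = (-43309 + (2 - 8/7*169))*((-29*5 - ⅓*165) - 31717) = (-43309 + (2 - 1352/7))*((-145 - 55) - 31717) = (-43309 - 1338/7)*(-200 - 31717) = -304501/7*(-31917) = 9718758417/7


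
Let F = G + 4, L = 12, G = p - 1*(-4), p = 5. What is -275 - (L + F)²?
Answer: -900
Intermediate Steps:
G = 9 (G = 5 - 1*(-4) = 5 + 4 = 9)
F = 13 (F = 9 + 4 = 13)
-275 - (L + F)² = -275 - (12 + 13)² = -275 - 1*25² = -275 - 1*625 = -275 - 625 = -900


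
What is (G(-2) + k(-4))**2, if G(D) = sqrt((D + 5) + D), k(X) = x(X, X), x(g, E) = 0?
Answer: 1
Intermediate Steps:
k(X) = 0
G(D) = sqrt(5 + 2*D) (G(D) = sqrt((5 + D) + D) = sqrt(5 + 2*D))
(G(-2) + k(-4))**2 = (sqrt(5 + 2*(-2)) + 0)**2 = (sqrt(5 - 4) + 0)**2 = (sqrt(1) + 0)**2 = (1 + 0)**2 = 1**2 = 1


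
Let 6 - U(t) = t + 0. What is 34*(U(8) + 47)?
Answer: 1530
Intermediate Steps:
U(t) = 6 - t (U(t) = 6 - (t + 0) = 6 - t)
34*(U(8) + 47) = 34*((6 - 1*8) + 47) = 34*((6 - 8) + 47) = 34*(-2 + 47) = 34*45 = 1530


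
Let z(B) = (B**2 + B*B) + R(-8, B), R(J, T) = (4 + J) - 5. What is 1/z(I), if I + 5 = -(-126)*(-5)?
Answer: 1/806441 ≈ 1.2400e-6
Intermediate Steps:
R(J, T) = -1 + J
I = -635 (I = -5 - (-126)*(-5) = -5 - 1*630 = -5 - 630 = -635)
z(B) = -9 + 2*B**2 (z(B) = (B**2 + B*B) + (-1 - 8) = (B**2 + B**2) - 9 = 2*B**2 - 9 = -9 + 2*B**2)
1/z(I) = 1/(-9 + 2*(-635)**2) = 1/(-9 + 2*403225) = 1/(-9 + 806450) = 1/806441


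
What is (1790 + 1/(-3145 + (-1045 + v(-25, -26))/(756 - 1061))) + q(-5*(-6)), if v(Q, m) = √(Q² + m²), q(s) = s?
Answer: 1670957925955280/918108911099 + 305*√1301/918108911099 ≈ 1820.0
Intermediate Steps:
(1790 + 1/(-3145 + (-1045 + v(-25, -26))/(756 - 1061))) + q(-5*(-6)) = (1790 + 1/(-3145 + (-1045 + √((-25)² + (-26)²))/(756 - 1061))) - 5*(-6) = (1790 + 1/(-3145 + (-1045 + √(625 + 676))/(-305))) + 30 = (1790 + 1/(-3145 + (-1045 + √1301)*(-1/305))) + 30 = (1790 + 1/(-3145 + (209/61 - √1301/305))) + 30 = (1790 + 1/(-191636/61 - √1301/305)) + 30 = 1820 + 1/(-191636/61 - √1301/305)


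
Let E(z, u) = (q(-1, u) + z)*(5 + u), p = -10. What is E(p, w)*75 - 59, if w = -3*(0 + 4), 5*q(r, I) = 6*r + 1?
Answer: 5716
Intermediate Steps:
q(r, I) = 1/5 + 6*r/5 (q(r, I) = (6*r + 1)/5 = (1 + 6*r)/5 = 1/5 + 6*r/5)
w = -12 (w = -3*4 = -12)
E(z, u) = (-1 + z)*(5 + u) (E(z, u) = ((1/5 + (6/5)*(-1)) + z)*(5 + u) = ((1/5 - 6/5) + z)*(5 + u) = (-1 + z)*(5 + u))
E(p, w)*75 - 59 = (-5 - 1*(-12) + 5*(-10) - 12*(-10))*75 - 59 = (-5 + 12 - 50 + 120)*75 - 59 = 77*75 - 59 = 5775 - 59 = 5716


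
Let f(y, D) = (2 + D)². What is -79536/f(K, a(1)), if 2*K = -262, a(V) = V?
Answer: -26512/3 ≈ -8837.3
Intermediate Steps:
K = -131 (K = (½)*(-262) = -131)
-79536/f(K, a(1)) = -79536/(2 + 1)² = -79536/(3²) = -79536/9 = -79536*⅑ = -26512/3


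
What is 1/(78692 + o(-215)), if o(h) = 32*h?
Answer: 1/71812 ≈ 1.3925e-5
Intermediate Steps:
1/(78692 + o(-215)) = 1/(78692 + 32*(-215)) = 1/(78692 - 6880) = 1/71812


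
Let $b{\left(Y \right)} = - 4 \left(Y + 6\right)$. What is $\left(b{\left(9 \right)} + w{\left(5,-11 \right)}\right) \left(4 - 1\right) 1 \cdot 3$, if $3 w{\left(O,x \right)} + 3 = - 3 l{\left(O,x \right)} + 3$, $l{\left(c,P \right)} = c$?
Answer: $-585$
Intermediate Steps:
$b{\left(Y \right)} = -24 - 4 Y$ ($b{\left(Y \right)} = - 4 \left(6 + Y\right) = -24 - 4 Y$)
$w{\left(O,x \right)} = - O$ ($w{\left(O,x \right)} = -1 + \frac{- 3 O + 3}{3} = -1 + \frac{3 - 3 O}{3} = -1 - \left(-1 + O\right) = - O$)
$\left(b{\left(9 \right)} + w{\left(5,-11 \right)}\right) \left(4 - 1\right) 1 \cdot 3 = \left(\left(-24 - 36\right) - 5\right) \left(4 - 1\right) 1 \cdot 3 = \left(\left(-24 - 36\right) - 5\right) 3 \cdot 1 \cdot 3 = \left(-60 - 5\right) 3 \cdot 3 = \left(-65\right) 9 = -585$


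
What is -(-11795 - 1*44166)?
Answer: 55961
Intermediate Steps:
-(-11795 - 1*44166) = -(-11795 - 44166) = -1*(-55961) = 55961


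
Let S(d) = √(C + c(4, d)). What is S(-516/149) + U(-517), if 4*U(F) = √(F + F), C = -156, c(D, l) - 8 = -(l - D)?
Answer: I*(8*√780015 + 149*√1034)/596 ≈ 19.894*I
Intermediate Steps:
c(D, l) = 8 + D - l (c(D, l) = 8 - (l - D) = 8 + (D - l) = 8 + D - l)
U(F) = √2*√F/4 (U(F) = √(F + F)/4 = √(2*F)/4 = (√2*√F)/4 = √2*√F/4)
S(d) = √(-144 - d) (S(d) = √(-156 + (8 + 4 - d)) = √(-156 + (12 - d)) = √(-144 - d))
S(-516/149) + U(-517) = √(-144 - (-516)/149) + √2*√(-517)/4 = √(-144 - (-516)/149) + √2*(I*√517)/4 = √(-144 - 1*(-516/149)) + I*√1034/4 = √(-144 + 516/149) + I*√1034/4 = √(-20940/149) + I*√1034/4 = 2*I*√780015/149 + I*√1034/4 = I*√1034/4 + 2*I*√780015/149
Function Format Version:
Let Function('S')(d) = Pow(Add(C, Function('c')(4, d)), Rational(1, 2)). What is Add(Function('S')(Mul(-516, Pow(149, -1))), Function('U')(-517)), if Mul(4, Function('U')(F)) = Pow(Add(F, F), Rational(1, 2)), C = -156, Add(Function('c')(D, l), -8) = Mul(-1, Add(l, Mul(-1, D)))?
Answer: Mul(Rational(1, 596), I, Add(Mul(8, Pow(780015, Rational(1, 2))), Mul(149, Pow(1034, Rational(1, 2))))) ≈ Mul(19.894, I)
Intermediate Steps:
Function('c')(D, l) = Add(8, D, Mul(-1, l)) (Function('c')(D, l) = Add(8, Mul(-1, Add(l, Mul(-1, D)))) = Add(8, Add(D, Mul(-1, l))) = Add(8, D, Mul(-1, l)))
Function('U')(F) = Mul(Rational(1, 4), Pow(2, Rational(1, 2)), Pow(F, Rational(1, 2))) (Function('U')(F) = Mul(Rational(1, 4), Pow(Add(F, F), Rational(1, 2))) = Mul(Rational(1, 4), Pow(Mul(2, F), Rational(1, 2))) = Mul(Rational(1, 4), Mul(Pow(2, Rational(1, 2)), Pow(F, Rational(1, 2)))) = Mul(Rational(1, 4), Pow(2, Rational(1, 2)), Pow(F, Rational(1, 2))))
Function('S')(d) = Pow(Add(-144, Mul(-1, d)), Rational(1, 2)) (Function('S')(d) = Pow(Add(-156, Add(8, 4, Mul(-1, d))), Rational(1, 2)) = Pow(Add(-156, Add(12, Mul(-1, d))), Rational(1, 2)) = Pow(Add(-144, Mul(-1, d)), Rational(1, 2)))
Add(Function('S')(Mul(-516, Pow(149, -1))), Function('U')(-517)) = Add(Pow(Add(-144, Mul(-1, Mul(-516, Pow(149, -1)))), Rational(1, 2)), Mul(Rational(1, 4), Pow(2, Rational(1, 2)), Pow(-517, Rational(1, 2)))) = Add(Pow(Add(-144, Mul(-1, Mul(-516, Rational(1, 149)))), Rational(1, 2)), Mul(Rational(1, 4), Pow(2, Rational(1, 2)), Mul(I, Pow(517, Rational(1, 2))))) = Add(Pow(Add(-144, Mul(-1, Rational(-516, 149))), Rational(1, 2)), Mul(Rational(1, 4), I, Pow(1034, Rational(1, 2)))) = Add(Pow(Add(-144, Rational(516, 149)), Rational(1, 2)), Mul(Rational(1, 4), I, Pow(1034, Rational(1, 2)))) = Add(Pow(Rational(-20940, 149), Rational(1, 2)), Mul(Rational(1, 4), I, Pow(1034, Rational(1, 2)))) = Add(Mul(Rational(2, 149), I, Pow(780015, Rational(1, 2))), Mul(Rational(1, 4), I, Pow(1034, Rational(1, 2)))) = Add(Mul(Rational(1, 4), I, Pow(1034, Rational(1, 2))), Mul(Rational(2, 149), I, Pow(780015, Rational(1, 2))))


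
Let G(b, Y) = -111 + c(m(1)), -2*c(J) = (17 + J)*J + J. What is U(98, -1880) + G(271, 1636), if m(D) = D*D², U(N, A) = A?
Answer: -4001/2 ≈ -2000.5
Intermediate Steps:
m(D) = D³
c(J) = -J/2 - J*(17 + J)/2 (c(J) = -((17 + J)*J + J)/2 = -(J*(17 + J) + J)/2 = -(J + J*(17 + J))/2 = -J/2 - J*(17 + J)/2)
G(b, Y) = -241/2 (G(b, Y) = -111 - ½*1³*(18 + 1³) = -111 - ½*1*(18 + 1) = -111 - ½*1*19 = -111 - 19/2 = -241/2)
U(98, -1880) + G(271, 1636) = -1880 - 241/2 = -4001/2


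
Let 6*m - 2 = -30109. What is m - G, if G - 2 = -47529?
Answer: 255055/6 ≈ 42509.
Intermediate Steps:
G = -47527 (G = 2 - 47529 = -47527)
m = -30107/6 (m = ⅓ + (⅙)*(-30109) = ⅓ - 30109/6 = -30107/6 ≈ -5017.8)
m - G = -30107/6 - 1*(-47527) = -30107/6 + 47527 = 255055/6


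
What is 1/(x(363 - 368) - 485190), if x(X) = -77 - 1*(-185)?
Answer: -1/485082 ≈ -2.0615e-6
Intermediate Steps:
x(X) = 108 (x(X) = -77 + 185 = 108)
1/(x(363 - 368) - 485190) = 1/(108 - 485190) = 1/(-485082) = -1/485082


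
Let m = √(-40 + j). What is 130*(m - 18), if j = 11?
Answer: -2340 + 130*I*√29 ≈ -2340.0 + 700.07*I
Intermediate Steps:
m = I*√29 (m = √(-40 + 11) = √(-29) = I*√29 ≈ 5.3852*I)
130*(m - 18) = 130*(I*√29 - 18) = 130*(-18 + I*√29) = -2340 + 130*I*√29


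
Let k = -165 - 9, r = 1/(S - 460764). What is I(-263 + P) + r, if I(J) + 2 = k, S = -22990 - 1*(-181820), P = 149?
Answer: -53140385/301934 ≈ -176.00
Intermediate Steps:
S = 158830 (S = -22990 + 181820 = 158830)
r = -1/301934 (r = 1/(158830 - 460764) = 1/(-301934) = -1/301934 ≈ -3.3120e-6)
k = -174
I(J) = -176 (I(J) = -2 - 174 = -176)
I(-263 + P) + r = -176 - 1/301934 = -53140385/301934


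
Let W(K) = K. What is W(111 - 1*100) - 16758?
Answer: -16747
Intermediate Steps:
W(111 - 1*100) - 16758 = (111 - 1*100) - 16758 = (111 - 100) - 16758 = 11 - 16758 = -16747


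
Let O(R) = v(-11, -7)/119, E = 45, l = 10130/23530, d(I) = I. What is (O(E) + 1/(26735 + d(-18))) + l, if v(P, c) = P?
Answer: 2529418095/7480947019 ≈ 0.33811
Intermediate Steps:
l = 1013/2353 (l = 10130*(1/23530) = 1013/2353 ≈ 0.43051)
O(R) = -11/119
(O(E) + 1/(26735 + d(-18))) + l = (-11/119 + 1/(26735 - 18)) + 1013/2353 = (-11/119 + 1/26717) + 1013/2353 = -293768/3179323 + 1013/2353 = 2529418095/7480947019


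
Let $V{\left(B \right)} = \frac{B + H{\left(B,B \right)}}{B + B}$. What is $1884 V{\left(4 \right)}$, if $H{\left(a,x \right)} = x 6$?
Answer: $6594$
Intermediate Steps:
$H{\left(a,x \right)} = 6 x$
$V{\left(B \right)} = \frac{7}{2}$ ($V{\left(B \right)} = \frac{B + 6 B}{B + B} = \frac{7 B}{2 B} = 7 B \frac{1}{2 B} = \frac{7}{2}$)
$1884 V{\left(4 \right)} = 1884 \cdot \frac{7}{2} = 6594$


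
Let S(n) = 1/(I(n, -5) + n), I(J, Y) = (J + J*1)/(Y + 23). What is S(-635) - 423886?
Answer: -2691676109/6350 ≈ -4.2389e+5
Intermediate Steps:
I(J, Y) = 2*J/(23 + Y) (I(J, Y) = (J + J)/(23 + Y) = (2*J)/(23 + Y) = 2*J/(23 + Y))
S(n) = 9/(10*n) (S(n) = 1/(2*n/(23 - 5) + n) = 1/(2*n/18 + n) = 1/(2*n*(1/18) + n) = 1/(n/9 + n) = 1/(10*n/9) = 9/(10*n))
S(-635) - 423886 = (9/10)/(-635) - 423886 = (9/10)*(-1/635) - 423886 = -9/6350 - 423886 = -2691676109/6350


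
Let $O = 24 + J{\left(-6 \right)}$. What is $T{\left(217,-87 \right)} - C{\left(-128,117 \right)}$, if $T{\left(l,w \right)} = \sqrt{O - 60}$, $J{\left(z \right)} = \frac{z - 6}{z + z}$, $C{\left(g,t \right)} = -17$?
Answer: $17 + i \sqrt{35} \approx 17.0 + 5.9161 i$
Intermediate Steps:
$J{\left(z \right)} = \frac{-6 + z}{2 z}$
$O = 25$ ($O = 24 + \frac{-6 - 6}{2 \left(-6\right)} = 24 + \frac{1}{2} \left(- \frac{1}{6}\right) \left(-12\right) = 24 + 1 = 25$)
$T{\left(l,w \right)} = i \sqrt{35}$ ($T{\left(l,w \right)} = \sqrt{25 - 60} = \sqrt{-35} = i \sqrt{35}$)
$T{\left(217,-87 \right)} - C{\left(-128,117 \right)} = i \sqrt{35} - -17 = i \sqrt{35} + 17 = 17 + i \sqrt{35}$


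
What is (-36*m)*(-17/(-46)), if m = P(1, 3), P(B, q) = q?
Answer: -918/23 ≈ -39.913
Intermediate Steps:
m = 3
(-36*m)*(-17/(-46)) = (-36*3)*(-17/(-46)) = -(-1836)*(-1)/46 = -108*17/46 = -918/23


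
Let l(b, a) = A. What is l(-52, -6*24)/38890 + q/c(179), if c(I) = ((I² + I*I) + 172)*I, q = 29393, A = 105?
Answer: 117537385/22364600637 ≈ 0.0052555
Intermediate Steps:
l(b, a) = 105
c(I) = I*(172 + 2*I²) (c(I) = ((I² + I²) + 172)*I = (2*I² + 172)*I = (172 + 2*I²)*I = I*(172 + 2*I²))
l(-52, -6*24)/38890 + q/c(179) = 105/38890 + 29393/((2*179*(86 + 179²))) = 105*(1/38890) + 29393/((2*179*(86 + 32041))) = 21/7778 + 29393/((2*179*32127)) = 21/7778 + 29393/11501466 = 117537385/22364600637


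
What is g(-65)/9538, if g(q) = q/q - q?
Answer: 33/4769 ≈ 0.0069197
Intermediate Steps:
g(q) = 1 - q
g(-65)/9538 = (1 - 1*(-65))/9538 = (1 + 65)*(1/9538) = 66*(1/9538) = 33/4769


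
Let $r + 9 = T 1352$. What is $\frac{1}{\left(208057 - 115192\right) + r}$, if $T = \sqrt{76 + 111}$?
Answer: $\frac{11607}{1035052336} - \frac{169 \sqrt{187}}{1035052336} \approx 8.9812 \cdot 10^{-6}$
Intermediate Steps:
$T = \sqrt{187} \approx 13.675$
$r = -9 + 1352 \sqrt{187}$ ($r = -9 + \sqrt{187} \cdot 1352 = -9 + 1352 \sqrt{187} \approx 18479.0$)
$\frac{1}{\left(208057 - 115192\right) + r} = \frac{1}{\left(208057 - 115192\right) - \left(9 - 1352 \sqrt{187}\right)} = \frac{1}{92865 - \left(9 - 1352 \sqrt{187}\right)} = \frac{1}{92856 + 1352 \sqrt{187}}$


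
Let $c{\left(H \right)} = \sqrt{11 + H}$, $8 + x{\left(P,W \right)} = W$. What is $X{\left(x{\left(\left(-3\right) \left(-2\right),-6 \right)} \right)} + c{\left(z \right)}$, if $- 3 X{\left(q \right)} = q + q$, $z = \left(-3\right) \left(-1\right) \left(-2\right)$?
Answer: $\frac{28}{3} + \sqrt{5} \approx 11.569$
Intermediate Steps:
$x{\left(P,W \right)} = -8 + W$
$z = -6$ ($z = 3 \left(-2\right) = -6$)
$X{\left(q \right)} = - \frac{2 q}{3}$ ($X{\left(q \right)} = - \frac{q + q}{3} = - \frac{2 q}{3}$)
$X{\left(x{\left(\left(-3\right) \left(-2\right),-6 \right)} \right)} + c{\left(z \right)} = - \frac{2 \left(-8 - 6\right)}{3} + \sqrt{11 - 6} = \left(- \frac{2}{3}\right) \left(-14\right) + \sqrt{5} = \frac{28}{3} + \sqrt{5}$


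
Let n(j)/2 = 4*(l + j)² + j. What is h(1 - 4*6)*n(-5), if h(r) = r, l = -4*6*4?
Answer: -1876754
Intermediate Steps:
l = -96 (l = -24*4 = -96)
n(j) = 2*j + 8*(-96 + j)² (n(j) = 2*(4*(-96 + j)² + j) = 2*(j + 4*(-96 + j)²) = 2*j + 8*(-96 + j)²)
h(1 - 4*6)*n(-5) = (1 - 4*6)*(2*(-5) + 8*(-96 - 5)²) = (1 - 24)*(-10 + 8*(-101)²) = -23*(-10 + 8*10201) = -23*(-10 + 81608) = -23*81598 = -1876754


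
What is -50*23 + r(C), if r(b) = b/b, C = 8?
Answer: -1149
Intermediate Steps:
r(b) = 1
-50*23 + r(C) = -50*23 + 1 = -1150 + 1 = -1149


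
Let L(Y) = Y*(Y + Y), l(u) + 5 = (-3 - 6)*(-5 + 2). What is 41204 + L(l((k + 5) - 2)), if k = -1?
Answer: 42172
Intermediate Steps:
l(u) = 22 (l(u) = -5 + (-3 - 6)*(-5 + 2) = -5 - 9*(-3) = -5 + 27 = 22)
L(Y) = 2*Y**2 (L(Y) = Y*(2*Y) = 2*Y**2)
41204 + L(l((k + 5) - 2)) = 41204 + 2*22**2 = 41204 + 2*484 = 41204 + 968 = 42172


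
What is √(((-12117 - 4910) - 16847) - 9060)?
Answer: I*√42934 ≈ 207.21*I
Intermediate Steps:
√(((-12117 - 4910) - 16847) - 9060) = √((-17027 - 16847) - 9060) = √(-33874 - 9060) = √(-42934) = I*√42934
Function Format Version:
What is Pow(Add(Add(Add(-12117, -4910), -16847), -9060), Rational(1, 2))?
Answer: Mul(I, Pow(42934, Rational(1, 2))) ≈ Mul(207.21, I)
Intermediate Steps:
Pow(Add(Add(Add(-12117, -4910), -16847), -9060), Rational(1, 2)) = Pow(Add(Add(-17027, -16847), -9060), Rational(1, 2)) = Pow(Add(-33874, -9060), Rational(1, 2)) = Pow(-42934, Rational(1, 2)) = Mul(I, Pow(42934, Rational(1, 2)))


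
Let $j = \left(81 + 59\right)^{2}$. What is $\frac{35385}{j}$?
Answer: $\frac{1011}{560} \approx 1.8054$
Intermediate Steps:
$j = 19600$ ($j = 140^{2} = 19600$)
$\frac{35385}{j} = \frac{35385}{19600} = 35385 \cdot \frac{1}{19600} = \frac{1011}{560}$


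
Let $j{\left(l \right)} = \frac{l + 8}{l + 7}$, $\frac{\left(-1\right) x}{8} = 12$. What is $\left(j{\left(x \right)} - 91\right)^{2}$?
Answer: $\frac{64176121}{7921} \approx 8102.0$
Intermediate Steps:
$x = -96$ ($x = \left(-8\right) 12 = -96$)
$j{\left(l \right)} = \frac{8 + l}{7 + l}$
$\left(j{\left(x \right)} - 91\right)^{2} = \left(\frac{8 - 96}{7 - 96} - 91\right)^{2} = \left(\frac{1}{-89} \left(-88\right) - 91\right)^{2} = \left(\left(- \frac{1}{89}\right) \left(-88\right) - 91\right)^{2} = \left(\frac{88}{89} - 91\right)^{2} = \left(- \frac{8011}{89}\right)^{2} = \frac{64176121}{7921}$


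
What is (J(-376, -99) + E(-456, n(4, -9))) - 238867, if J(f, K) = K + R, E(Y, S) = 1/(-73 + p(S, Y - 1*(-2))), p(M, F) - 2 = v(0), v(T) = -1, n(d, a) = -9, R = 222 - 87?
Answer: -17195833/72 ≈ -2.3883e+5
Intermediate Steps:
R = 135
p(M, F) = 1 (p(M, F) = 2 - 1 = 1)
E(Y, S) = -1/72 (E(Y, S) = 1/(-73 + 1) = 1/(-72) = -1/72)
J(f, K) = 135 + K (J(f, K) = K + 135 = 135 + K)
(J(-376, -99) + E(-456, n(4, -9))) - 238867 = ((135 - 99) - 1/72) - 238867 = (36 - 1/72) - 238867 = 2591/72 - 238867 = -17195833/72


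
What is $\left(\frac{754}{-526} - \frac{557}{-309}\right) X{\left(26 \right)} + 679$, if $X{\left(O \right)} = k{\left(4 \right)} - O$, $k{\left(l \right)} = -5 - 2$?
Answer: $\frac{18063453}{27089} \approx 666.82$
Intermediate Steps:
$k{\left(l \right)} = -7$
$X{\left(O \right)} = -7 - O$
$\left(\frac{754}{-526} - \frac{557}{-309}\right) X{\left(26 \right)} + 679 = \left(\frac{754}{-526} - \frac{557}{-309}\right) \left(-7 - 26\right) + 679 = \left(754 \left(- \frac{1}{526}\right) - - \frac{557}{309}\right) \left(-7 - 26\right) + 679 = \left(- \frac{377}{263} + \frac{557}{309}\right) \left(-33\right) + 679 = \frac{29998}{81267} \left(-33\right) + 679 = - \frac{329978}{27089} + 679 = \frac{18063453}{27089}$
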